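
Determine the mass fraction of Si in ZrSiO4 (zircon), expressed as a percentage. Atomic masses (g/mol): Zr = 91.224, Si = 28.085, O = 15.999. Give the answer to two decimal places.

15.32 wt%

M(ZrSiO4) = 183.305 g/mol.
Si contributes 1 × 28.085 = 28.085 g per mole.
28.085/183.305 = 0.1532 → 15.32%.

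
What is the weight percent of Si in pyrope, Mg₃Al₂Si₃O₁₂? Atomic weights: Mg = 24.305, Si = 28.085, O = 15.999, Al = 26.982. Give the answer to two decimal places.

Formula mass = 3×24.305 + 2×26.982 + 3×28.085 + 12×15.999 = 403.122 g/mol, of which 84.255 g is Si.
So Si makes up 84.255/403.122 = 0.2090 of the mass, i.e. 20.90%.

20.90 wt%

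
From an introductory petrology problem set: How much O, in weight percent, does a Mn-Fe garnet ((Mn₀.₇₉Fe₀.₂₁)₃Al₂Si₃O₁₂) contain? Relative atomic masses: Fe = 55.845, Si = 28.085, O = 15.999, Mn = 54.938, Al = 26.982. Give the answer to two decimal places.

38.74 weight percent

M((Mn₀.₇₉Fe₀.₂₁)₃Al₂Si₃O₁₂) = 495.592 g/mol.
O contributes 12 × 15.999 = 191.988 g per mole.
191.988/495.592 = 0.3874 → 38.74%.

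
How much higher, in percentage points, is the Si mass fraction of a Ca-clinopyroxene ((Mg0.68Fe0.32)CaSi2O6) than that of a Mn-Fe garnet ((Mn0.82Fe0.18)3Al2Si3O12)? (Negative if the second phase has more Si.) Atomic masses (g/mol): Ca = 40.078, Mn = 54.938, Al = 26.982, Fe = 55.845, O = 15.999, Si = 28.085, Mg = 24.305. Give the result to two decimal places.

M((Mg0.68Fe0.32)CaSi2O6) = 226.640 g/mol, so wt% Si = 56.170/226.640 × 100 = 24.78%.
M((Mn0.82Fe0.18)3Al2Si3O12) = 495.511 g/mol, so wt% Si = 84.255/495.511 × 100 = 17.00%.
24.78 − 17.00 = 7.78 pp.

7.78 percentage points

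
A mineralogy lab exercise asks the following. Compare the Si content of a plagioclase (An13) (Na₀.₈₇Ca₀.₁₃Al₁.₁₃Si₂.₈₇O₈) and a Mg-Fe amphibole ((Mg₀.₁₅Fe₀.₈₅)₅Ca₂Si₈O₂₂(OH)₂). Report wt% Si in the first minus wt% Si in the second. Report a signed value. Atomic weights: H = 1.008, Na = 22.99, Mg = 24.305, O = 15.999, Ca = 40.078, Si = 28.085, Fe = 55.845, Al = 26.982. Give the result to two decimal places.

M(Na₀.₈₇Ca₀.₁₃Al₁.₁₃Si₂.₈₇O₈) = 264.297 g/mol, so wt% Si = 80.604/264.297 × 100 = 30.50%.
M((Mg₀.₁₅Fe₀.₈₅)₅Ca₂Si₈O₂₂(OH)₂) = 946.398 g/mol, so wt% Si = 224.680/946.398 × 100 = 23.74%.
30.50 − 23.74 = 6.76 pp.

6.76 percentage points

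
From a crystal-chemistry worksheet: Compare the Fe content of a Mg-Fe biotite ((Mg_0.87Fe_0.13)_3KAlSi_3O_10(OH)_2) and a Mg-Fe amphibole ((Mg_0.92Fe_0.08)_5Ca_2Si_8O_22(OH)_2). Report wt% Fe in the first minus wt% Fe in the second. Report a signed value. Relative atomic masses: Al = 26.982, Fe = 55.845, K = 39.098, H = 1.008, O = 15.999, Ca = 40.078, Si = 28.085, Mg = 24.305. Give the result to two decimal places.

2.36 percentage points

Fe in (Mg_0.87Fe_0.13)_3KAlSi_3O_10(OH)_2: molar mass 429.555 g/mol; 0.39×55.845 = 21.780 g → 5.07 wt%.
Fe in (Mg_0.92Fe_0.08)_5Ca_2Si_8O_22(OH)_2: molar mass 824.969 g/mol; 0.40×55.845 = 22.338 g → 2.71 wt%.
Difference = 5.07 − 2.71 = 2.36 percentage points.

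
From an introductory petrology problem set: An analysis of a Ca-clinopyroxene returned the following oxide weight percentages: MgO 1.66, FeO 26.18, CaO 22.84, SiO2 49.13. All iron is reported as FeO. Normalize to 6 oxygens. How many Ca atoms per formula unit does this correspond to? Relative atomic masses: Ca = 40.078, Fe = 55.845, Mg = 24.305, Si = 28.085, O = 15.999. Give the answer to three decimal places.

MgO: 1.66/40.304 = 0.04119 mol → 0.04119 mol Mg, 0.04119 mol O.
FeO: 26.18/71.844 = 0.36440 mol → 0.36440 mol Fe, 0.36440 mol O.
CaO: 22.84/56.077 = 0.40730 mol → 0.40730 mol Ca, 0.40730 mol O.
SiO2: 49.13/60.083 = 0.81770 mol → 0.81770 mol Si, 1.63540 mol O.
Total oxygen = 2.44829 mol. Normalization factor = 6/2.44829 = 2.45069.
Ca per 6 O = 0.40730 × 2.45069 = 0.998.

0.998 Ca apfu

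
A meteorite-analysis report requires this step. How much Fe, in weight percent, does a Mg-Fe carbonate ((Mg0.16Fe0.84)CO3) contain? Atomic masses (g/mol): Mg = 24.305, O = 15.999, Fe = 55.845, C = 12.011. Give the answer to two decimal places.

42.33 weight percent

Molar mass of (Mg0.16Fe0.84)CO3: 0.16·24.305 + 0.84·55.845 + 1·12.011 + 3·15.999 = 110.807 g/mol.
Mass of Fe per formula unit: 0.84 × 55.845 = 46.910 g.
Weight fraction Fe = 46.910 / 110.807 = 0.4233.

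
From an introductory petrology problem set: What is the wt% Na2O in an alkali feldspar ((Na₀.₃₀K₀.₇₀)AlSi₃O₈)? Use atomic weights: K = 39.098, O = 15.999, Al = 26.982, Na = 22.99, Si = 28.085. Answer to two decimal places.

Formula mass = 273.495 g/mol.
0.30 Na → 0.1500 mol Na2O per formula unit; M(Na2O) = 61.979, so Na2O mass = 9.297 g.
9.297/273.495 × 100 = 3.40 wt%.

3.40 wt%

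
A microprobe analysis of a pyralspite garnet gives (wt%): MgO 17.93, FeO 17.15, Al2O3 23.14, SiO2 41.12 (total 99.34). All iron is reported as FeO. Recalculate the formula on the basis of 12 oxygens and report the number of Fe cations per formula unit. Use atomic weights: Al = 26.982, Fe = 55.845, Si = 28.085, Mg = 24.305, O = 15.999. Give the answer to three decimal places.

17.93 wt% MgO ÷ 40.304 g/mol = 0.44487 mol, giving 0.44487 Mg and 0.44487 O.
17.15 wt% FeO ÷ 71.844 g/mol = 0.23871 mol, giving 0.23871 Fe and 0.23871 O.
23.14 wt% Al2O3 ÷ 101.961 g/mol = 0.22695 mol, giving 0.45390 Al and 0.68085 O.
41.12 wt% SiO2 ÷ 60.083 g/mol = 0.68439 mol, giving 0.68439 Si and 1.36878 O.
Oxygen sums to 2.73321; scaling by 12/2.73321 = 4.39044 puts the formula on 12 O.
Fe: 0.23871 × 4.39044 = 1.048 atoms per formula unit.

1.048 Fe apfu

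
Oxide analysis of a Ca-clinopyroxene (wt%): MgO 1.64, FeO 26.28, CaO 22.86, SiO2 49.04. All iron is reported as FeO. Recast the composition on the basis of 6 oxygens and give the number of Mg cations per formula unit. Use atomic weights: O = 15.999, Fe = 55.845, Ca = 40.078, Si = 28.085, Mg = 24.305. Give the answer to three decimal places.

1.64 wt% MgO ÷ 40.304 g/mol = 0.04069 mol, giving 0.04069 Mg and 0.04069 O.
26.28 wt% FeO ÷ 71.844 g/mol = 0.36579 mol, giving 0.36579 Fe and 0.36579 O.
22.86 wt% CaO ÷ 56.077 g/mol = 0.40765 mol, giving 0.40765 Ca and 0.40765 O.
49.04 wt% SiO2 ÷ 60.083 g/mol = 0.81620 mol, giving 0.81620 Si and 1.63240 O.
Oxygen sums to 2.44653; scaling by 6/2.44653 = 2.45245 puts the formula on 6 O.
Mg: 0.04069 × 2.45245 = 0.100 atoms per formula unit.

0.100 Mg apfu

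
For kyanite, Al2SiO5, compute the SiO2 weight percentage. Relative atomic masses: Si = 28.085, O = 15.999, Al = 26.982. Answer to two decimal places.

37.08 wt%

Formula mass = 162.044 g/mol.
1 Si → 1.0000 mol SiO2 per formula unit; M(SiO2) = 60.083, so SiO2 mass = 60.083 g.
60.083/162.044 × 100 = 37.08 wt%.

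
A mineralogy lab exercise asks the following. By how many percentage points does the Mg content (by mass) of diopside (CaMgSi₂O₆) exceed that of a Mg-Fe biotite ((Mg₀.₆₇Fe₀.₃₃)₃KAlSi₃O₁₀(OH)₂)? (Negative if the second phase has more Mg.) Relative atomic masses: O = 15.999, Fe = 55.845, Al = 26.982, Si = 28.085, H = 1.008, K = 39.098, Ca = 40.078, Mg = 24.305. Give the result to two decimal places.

0.33 percentage points

First mineral: 24.305 g Mg in 216.547 g formula = 11.22 wt% Mg.
Second mineral: 48.853 g Mg in 448.479 g formula = 10.89 wt% Mg.
11.22% − 10.89% gives a difference of 0.33 percentage points.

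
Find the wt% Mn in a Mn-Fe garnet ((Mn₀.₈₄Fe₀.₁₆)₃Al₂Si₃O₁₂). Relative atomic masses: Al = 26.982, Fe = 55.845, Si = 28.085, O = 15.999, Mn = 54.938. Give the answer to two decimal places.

27.94 weight percent

Molar mass of (Mn₀.₈₄Fe₀.₁₆)₃Al₂Si₃O₁₂: 2.52·54.938 + 0.48·55.845 + 2·26.982 + 3·28.085 + 12·15.999 = 495.456 g/mol.
Mass of Mn per formula unit: 2.52 × 54.938 = 138.444 g.
Weight fraction Mn = 138.444 / 495.456 = 0.2794.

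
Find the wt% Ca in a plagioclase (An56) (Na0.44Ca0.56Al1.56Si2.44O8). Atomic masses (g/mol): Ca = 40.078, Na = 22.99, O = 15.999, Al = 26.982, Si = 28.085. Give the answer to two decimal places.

M(Na0.44Ca0.56Al1.56Si2.44O8) = 271.171 g/mol.
Ca contributes 0.56 × 40.078 = 22.444 g per mole.
22.444/271.171 = 0.0828 → 8.28%.

8.28 mass %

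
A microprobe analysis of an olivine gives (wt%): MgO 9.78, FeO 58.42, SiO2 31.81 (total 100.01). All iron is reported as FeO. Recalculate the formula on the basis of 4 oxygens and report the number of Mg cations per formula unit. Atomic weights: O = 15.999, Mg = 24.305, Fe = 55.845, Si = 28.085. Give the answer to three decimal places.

9.78 wt% MgO ÷ 40.304 g/mol = 0.24266 mol, giving 0.24266 Mg and 0.24266 O.
58.42 wt% FeO ÷ 71.844 g/mol = 0.81315 mol, giving 0.81315 Fe and 0.81315 O.
31.81 wt% SiO2 ÷ 60.083 g/mol = 0.52943 mol, giving 0.52943 Si and 1.05886 O.
Oxygen sums to 2.11467; scaling by 4/2.11467 = 1.89155 puts the formula on 4 O.
Mg: 0.24266 × 1.89155 = 0.459 atoms per formula unit.

0.459 Mg apfu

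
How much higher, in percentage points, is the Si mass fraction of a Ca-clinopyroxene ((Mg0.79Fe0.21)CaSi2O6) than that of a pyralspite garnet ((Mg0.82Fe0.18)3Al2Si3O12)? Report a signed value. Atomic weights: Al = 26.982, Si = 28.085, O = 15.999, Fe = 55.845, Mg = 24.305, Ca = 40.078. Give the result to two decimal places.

5.12 percentage points

M((Mg0.79Fe0.21)CaSi2O6) = 223.170 g/mol, so wt% Si = 56.170/223.170 × 100 = 25.17%.
M((Mg0.82Fe0.18)3Al2Si3O12) = 420.154 g/mol, so wt% Si = 84.255/420.154 × 100 = 20.05%.
25.17 − 20.05 = 5.12 pp.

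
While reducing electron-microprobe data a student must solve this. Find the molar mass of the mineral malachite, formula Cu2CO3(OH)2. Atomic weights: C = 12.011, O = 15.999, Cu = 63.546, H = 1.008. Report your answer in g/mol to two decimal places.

221.11 g/mol

M = 2*63.546 + 1*12.011 + 5*15.999 + 2*1.008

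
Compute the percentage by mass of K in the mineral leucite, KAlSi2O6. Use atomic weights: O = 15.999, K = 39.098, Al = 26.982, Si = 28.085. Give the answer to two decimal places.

M(KAlSi2O6) = 218.244 g/mol.
K contributes 1 × 39.098 = 39.098 g per mole.
39.098/218.244 = 0.1791 → 17.91%.

17.91 weight percent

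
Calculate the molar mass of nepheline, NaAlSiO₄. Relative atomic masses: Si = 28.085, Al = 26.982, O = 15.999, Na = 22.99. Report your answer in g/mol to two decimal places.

The formula mass is the sum 1·22.99 + 1·26.982 + 1·28.085 + 4·15.999.

142.05 g/mol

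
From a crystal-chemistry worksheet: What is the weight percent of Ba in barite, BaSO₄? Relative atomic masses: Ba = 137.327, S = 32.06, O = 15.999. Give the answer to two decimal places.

58.84 mass %

Formula mass = 1×137.327 + 1×32.06 + 4×15.999 = 233.383 g/mol, of which 137.327 g is Ba.
So Ba makes up 137.327/233.383 = 0.5884 of the mass, i.e. 58.84%.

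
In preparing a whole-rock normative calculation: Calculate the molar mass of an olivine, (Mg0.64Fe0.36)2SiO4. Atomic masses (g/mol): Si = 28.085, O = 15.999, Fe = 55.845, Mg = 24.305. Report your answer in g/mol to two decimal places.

163.40 g/mol

Mg: 1.28 × 24.305 = 31.1104
Fe: 0.72 × 55.845 = 40.2084
Si: 1 × 28.085 = 28.0850
O: 4 × 15.999 = 63.9960
Summing the contributions gives the formula mass.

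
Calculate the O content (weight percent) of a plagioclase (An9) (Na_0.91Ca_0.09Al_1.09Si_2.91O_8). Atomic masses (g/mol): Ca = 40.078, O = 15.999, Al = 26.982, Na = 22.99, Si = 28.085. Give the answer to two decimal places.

48.54 weight percent

Molar mass of Na_0.91Ca_0.09Al_1.09Si_2.91O_8: 0.91·22.99 + 0.09·40.078 + 1.09·26.982 + 2.91·28.085 + 8·15.999 = 263.658 g/mol.
Mass of O per formula unit: 8 × 15.999 = 127.992 g.
Weight fraction O = 127.992 / 263.658 = 0.4854.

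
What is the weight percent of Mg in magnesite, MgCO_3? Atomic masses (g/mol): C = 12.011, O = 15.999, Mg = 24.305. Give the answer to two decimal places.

Formula mass = 1×24.305 + 1×12.011 + 3×15.999 = 84.313 g/mol, of which 24.305 g is Mg.
So Mg makes up 24.305/84.313 = 0.2883 of the mass, i.e. 28.83%.

28.83 mass %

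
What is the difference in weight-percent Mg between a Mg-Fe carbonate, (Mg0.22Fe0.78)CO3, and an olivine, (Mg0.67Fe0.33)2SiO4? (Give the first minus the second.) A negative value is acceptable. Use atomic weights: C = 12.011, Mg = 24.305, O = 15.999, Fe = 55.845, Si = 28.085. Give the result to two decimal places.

First mineral: 5.347 g Mg in 108.914 g formula = 4.91 wt% Mg.
Second mineral: 32.569 g Mg in 161.507 g formula = 20.17 wt% Mg.
4.91% − 20.17% gives a difference of -15.26 percentage points.

-15.26 percentage points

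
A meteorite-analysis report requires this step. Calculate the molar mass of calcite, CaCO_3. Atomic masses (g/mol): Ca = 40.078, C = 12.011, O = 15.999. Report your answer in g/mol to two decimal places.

100.09 g/mol

The formula mass is the sum 1*40.078 + 1*12.011 + 3*15.999.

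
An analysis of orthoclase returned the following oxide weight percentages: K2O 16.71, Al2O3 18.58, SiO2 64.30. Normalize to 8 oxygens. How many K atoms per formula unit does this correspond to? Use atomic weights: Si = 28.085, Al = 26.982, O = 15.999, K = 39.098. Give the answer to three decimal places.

16.71 wt% K2O ÷ 94.195 g/mol = 0.17740 mol, giving 0.35480 K and 0.17740 O.
18.58 wt% Al2O3 ÷ 101.961 g/mol = 0.18223 mol, giving 0.36446 Al and 0.54669 O.
64.30 wt% SiO2 ÷ 60.083 g/mol = 1.07019 mol, giving 1.07019 Si and 2.14038 O.
Oxygen sums to 2.86447; scaling by 8/2.86447 = 2.79284 puts the formula on 8 O.
K: 0.35480 × 2.79284 = 0.991 atoms per formula unit.

0.991 K apfu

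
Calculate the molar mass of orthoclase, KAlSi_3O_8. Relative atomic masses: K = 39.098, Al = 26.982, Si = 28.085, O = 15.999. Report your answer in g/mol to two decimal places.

The formula mass is the sum 1*39.098 + 1*26.982 + 3*28.085 + 8*15.999.

278.33 g/mol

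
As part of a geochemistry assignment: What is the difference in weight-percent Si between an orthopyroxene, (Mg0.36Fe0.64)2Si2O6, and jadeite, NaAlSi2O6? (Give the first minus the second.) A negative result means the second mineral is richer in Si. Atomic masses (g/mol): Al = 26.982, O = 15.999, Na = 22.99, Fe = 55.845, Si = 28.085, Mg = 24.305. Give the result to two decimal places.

-4.50 percentage points

M((Mg0.36Fe0.64)2Si2O6) = 241.145 g/mol, so wt% Si = 56.170/241.145 × 100 = 23.29%.
M(NaAlSi2O6) = 202.136 g/mol, so wt% Si = 56.170/202.136 × 100 = 27.79%.
23.29 − 27.79 = -4.50 pp.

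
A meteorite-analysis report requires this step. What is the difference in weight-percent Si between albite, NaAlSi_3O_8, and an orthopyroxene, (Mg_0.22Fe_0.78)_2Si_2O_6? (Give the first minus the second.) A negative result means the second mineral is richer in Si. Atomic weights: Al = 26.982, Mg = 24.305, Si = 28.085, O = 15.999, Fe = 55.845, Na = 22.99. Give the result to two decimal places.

9.66 percentage points

Si in NaAlSi_3O_8: molar mass 262.219 g/mol; 3×28.085 = 84.255 g → 32.13 wt%.
Si in (Mg_0.22Fe_0.78)_2Si_2O_6: molar mass 249.976 g/mol; 2×28.085 = 56.170 g → 22.47 wt%.
Difference = 32.13 − 22.47 = 9.66 percentage points.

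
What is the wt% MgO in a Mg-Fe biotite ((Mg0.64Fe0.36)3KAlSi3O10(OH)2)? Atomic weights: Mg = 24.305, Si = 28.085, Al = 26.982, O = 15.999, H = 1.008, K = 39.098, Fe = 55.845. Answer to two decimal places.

17.15 wt%

M((Mg0.64Fe0.36)3KAlSi3O10(OH)2) = 451.317 g/mol; M(MgO) = 40.304 g/mol.
Moles MgO per formula unit = 1.92 Mg ÷ 1 = 1.9200.
MgO fraction = (1.9200 × 40.304) / 451.317 = 77.384/451.317 = 0.1715.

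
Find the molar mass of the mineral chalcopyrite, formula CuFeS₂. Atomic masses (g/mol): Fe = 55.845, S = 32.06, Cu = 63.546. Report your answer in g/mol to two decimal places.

Cu: 1 × 63.546 = 63.5460
Fe: 1 × 55.845 = 55.8450
S: 2 × 32.06 = 64.1200
Summing the contributions gives the formula mass.

183.51 g/mol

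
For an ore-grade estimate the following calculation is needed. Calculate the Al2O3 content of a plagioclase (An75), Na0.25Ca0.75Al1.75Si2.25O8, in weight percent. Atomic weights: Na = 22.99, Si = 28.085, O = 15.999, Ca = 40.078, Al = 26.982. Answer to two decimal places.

32.54 wt%

Formula mass = 274.208 g/mol.
1.75 Al → 0.8750 mol Al2O3 per formula unit; M(Al2O3) = 101.961, so Al2O3 mass = 89.216 g.
89.216/274.208 × 100 = 32.54 wt%.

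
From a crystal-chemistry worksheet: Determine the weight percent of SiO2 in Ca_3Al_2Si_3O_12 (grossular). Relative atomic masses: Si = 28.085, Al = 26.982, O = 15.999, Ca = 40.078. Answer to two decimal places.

M(Ca_3Al_2Si_3O_12) = 450.441 g/mol; M(SiO2) = 60.083 g/mol.
Moles SiO2 per formula unit = 3 Si ÷ 1 = 3.0000.
SiO2 fraction = (3.0000 × 60.083) / 450.441 = 180.249/450.441 = 0.4002.

40.02 wt%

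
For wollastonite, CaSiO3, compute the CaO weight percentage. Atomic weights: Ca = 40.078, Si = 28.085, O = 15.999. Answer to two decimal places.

M(CaSiO3) = 116.160 g/mol; M(CaO) = 56.077 g/mol.
Moles CaO per formula unit = 1 Ca ÷ 1 = 1.0000.
CaO fraction = (1.0000 × 56.077) / 116.160 = 56.077/116.160 = 0.4828.

48.28 wt%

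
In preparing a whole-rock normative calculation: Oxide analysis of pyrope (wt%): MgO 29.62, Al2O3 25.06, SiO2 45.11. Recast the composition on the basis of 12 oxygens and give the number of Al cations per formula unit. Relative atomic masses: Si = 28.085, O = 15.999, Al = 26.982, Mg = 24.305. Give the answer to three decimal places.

MgO: 29.62/40.304 = 0.73491 mol → 0.73491 mol Mg, 0.73491 mol O.
Al2O3: 25.06/101.961 = 0.24578 mol → 0.49156 mol Al, 0.73734 mol O.
SiO2: 45.11/60.083 = 0.75079 mol → 0.75079 mol Si, 1.50158 mol O.
Total oxygen = 2.97383 mol. Normalization factor = 12/2.97383 = 4.03520.
Al per 12 O = 0.49156 × 4.03520 = 1.984.

1.984 Al apfu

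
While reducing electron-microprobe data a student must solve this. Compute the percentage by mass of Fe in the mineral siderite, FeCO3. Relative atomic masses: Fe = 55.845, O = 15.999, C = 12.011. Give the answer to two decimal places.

48.20 mass %

Formula mass = 1×55.845 + 1×12.011 + 3×15.999 = 115.853 g/mol, of which 55.845 g is Fe.
So Fe makes up 55.845/115.853 = 0.4820 of the mass, i.e. 48.20%.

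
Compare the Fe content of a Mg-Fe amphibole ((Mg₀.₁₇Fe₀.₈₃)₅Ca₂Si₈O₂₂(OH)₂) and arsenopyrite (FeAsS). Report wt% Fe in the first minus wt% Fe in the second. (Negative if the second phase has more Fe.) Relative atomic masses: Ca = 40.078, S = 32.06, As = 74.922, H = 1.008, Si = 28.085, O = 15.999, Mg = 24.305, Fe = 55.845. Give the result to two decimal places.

-9.73 percentage points

First mineral: 231.757 g Fe in 943.244 g formula = 24.57 wt% Fe.
Second mineral: 55.845 g Fe in 162.827 g formula = 34.30 wt% Fe.
24.57% − 34.30% gives a difference of -9.73 percentage points.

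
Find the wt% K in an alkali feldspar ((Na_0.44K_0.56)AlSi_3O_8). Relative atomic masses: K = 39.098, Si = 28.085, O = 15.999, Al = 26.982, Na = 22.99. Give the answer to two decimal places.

8.07 wt%

M((Na_0.44K_0.56)AlSi_3O_8) = 271.239 g/mol.
K contributes 0.56 × 39.098 = 21.895 g per mole.
21.895/271.239 = 0.0807 → 8.07%.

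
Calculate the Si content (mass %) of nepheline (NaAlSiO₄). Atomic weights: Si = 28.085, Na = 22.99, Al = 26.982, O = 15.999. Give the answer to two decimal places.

19.77 mass %

M(NaAlSiO₄) = 142.053 g/mol.
Si contributes 1 × 28.085 = 28.085 g per mole.
28.085/142.053 = 0.1977 → 19.77%.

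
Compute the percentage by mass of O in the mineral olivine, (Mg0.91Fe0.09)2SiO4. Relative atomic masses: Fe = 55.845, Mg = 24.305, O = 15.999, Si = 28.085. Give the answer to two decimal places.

M((Mg0.91Fe0.09)2SiO4) = 146.368 g/mol.
O contributes 4 × 15.999 = 63.996 g per mole.
63.996/146.368 = 0.4372 → 43.72%.

43.72 mass %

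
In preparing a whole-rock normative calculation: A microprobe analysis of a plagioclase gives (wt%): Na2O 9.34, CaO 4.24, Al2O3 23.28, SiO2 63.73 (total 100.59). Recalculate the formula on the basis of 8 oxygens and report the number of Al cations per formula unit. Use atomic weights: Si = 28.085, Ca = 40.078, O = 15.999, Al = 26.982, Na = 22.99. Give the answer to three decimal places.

1.205 Al apfu

Na2O (M=61.979): mol = 0.15070; Na = 0.30140, O = 0.15070.
CaO (M=56.077): mol = 0.07561; Ca = 0.07561, O = 0.07561.
Al2O3 (M=101.961): mol = 0.22832; Al = 0.45664, O = 0.68496.
SiO2 (M=60.083): mol = 1.06070; Si = 1.06070, O = 2.12140.
ΣO = 3.03267; factor = 8/ΣO = 2.63794.
Al apfu = 0.45664 × 2.63794 = 1.205.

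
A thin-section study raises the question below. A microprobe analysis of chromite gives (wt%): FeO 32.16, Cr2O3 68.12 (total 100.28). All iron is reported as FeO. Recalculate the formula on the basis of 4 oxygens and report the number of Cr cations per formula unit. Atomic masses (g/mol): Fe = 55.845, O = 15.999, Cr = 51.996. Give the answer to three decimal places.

2.001 Cr apfu

FeO (M=71.844): mol = 0.44764; Fe = 0.44764, O = 0.44764.
Cr2O3 (M=151.989): mol = 0.44819; Cr = 0.89638, O = 1.34457.
ΣO = 1.79221; factor = 4/ΣO = 2.23188.
Cr apfu = 0.89638 × 2.23188 = 2.001.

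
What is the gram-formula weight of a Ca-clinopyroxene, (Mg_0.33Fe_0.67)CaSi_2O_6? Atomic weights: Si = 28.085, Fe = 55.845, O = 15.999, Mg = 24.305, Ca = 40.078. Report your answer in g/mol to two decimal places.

237.68 g/mol

M = 0.33×24.305 + 0.67×55.845 + 1×40.078 + 2×28.085 + 6×15.999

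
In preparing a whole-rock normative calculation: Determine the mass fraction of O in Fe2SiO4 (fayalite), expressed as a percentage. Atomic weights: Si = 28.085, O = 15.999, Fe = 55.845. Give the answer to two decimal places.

31.41 mass %

Molar mass of Fe2SiO4: 2×55.845 + 1×28.085 + 4×15.999 = 203.771 g/mol.
Mass of O per formula unit: 4 × 15.999 = 63.996 g.
Weight fraction O = 63.996 / 203.771 = 0.3141.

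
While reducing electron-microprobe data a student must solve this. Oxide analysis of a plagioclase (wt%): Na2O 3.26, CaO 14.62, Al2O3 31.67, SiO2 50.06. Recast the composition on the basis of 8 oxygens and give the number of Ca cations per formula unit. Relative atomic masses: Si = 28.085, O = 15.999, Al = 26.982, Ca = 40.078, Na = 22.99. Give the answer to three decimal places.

3.26 wt% Na2O ÷ 61.979 g/mol = 0.05260 mol, giving 0.10520 Na and 0.05260 O.
14.62 wt% CaO ÷ 56.077 g/mol = 0.26071 mol, giving 0.26071 Ca and 0.26071 O.
31.67 wt% Al2O3 ÷ 101.961 g/mol = 0.31061 mol, giving 0.62122 Al and 0.93183 O.
50.06 wt% SiO2 ÷ 60.083 g/mol = 0.83318 mol, giving 0.83318 Si and 1.66636 O.
Oxygen sums to 2.91150; scaling by 8/2.91150 = 2.74772 puts the formula on 8 O.
Ca: 0.26071 × 2.74772 = 0.716 atoms per formula unit.

0.716 Ca apfu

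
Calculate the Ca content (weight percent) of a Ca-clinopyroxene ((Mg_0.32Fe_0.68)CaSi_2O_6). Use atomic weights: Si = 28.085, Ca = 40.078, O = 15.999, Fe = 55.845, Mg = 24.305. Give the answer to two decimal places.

16.84 weight percent

Formula mass = 0.32·24.305 + 0.68·55.845 + 1·40.078 + 2·28.085 + 6·15.999 = 237.994 g/mol, of which 40.078 g is Ca.
So Ca makes up 40.078/237.994 = 0.1684 of the mass, i.e. 16.84%.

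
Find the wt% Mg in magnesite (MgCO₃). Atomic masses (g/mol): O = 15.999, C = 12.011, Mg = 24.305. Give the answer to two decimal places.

28.83 mass %

Molar mass of MgCO₃: 1×24.305 + 1×12.011 + 3×15.999 = 84.313 g/mol.
Mass of Mg per formula unit: 1 × 24.305 = 24.305 g.
Weight fraction Mg = 24.305 / 84.313 = 0.2883.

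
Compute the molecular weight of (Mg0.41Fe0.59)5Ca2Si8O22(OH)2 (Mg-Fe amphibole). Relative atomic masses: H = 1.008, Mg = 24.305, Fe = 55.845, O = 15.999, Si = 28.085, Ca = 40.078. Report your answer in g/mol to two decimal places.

M = 2.05·24.305 + 2.95·55.845 + 2·40.078 + 8·28.085 + 24·15.999 + 2·1.008

905.40 g/mol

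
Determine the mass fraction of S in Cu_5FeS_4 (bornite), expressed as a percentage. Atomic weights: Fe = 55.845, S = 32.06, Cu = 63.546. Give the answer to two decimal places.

25.56 wt%

Formula mass = 5·63.546 + 1·55.845 + 4·32.06 = 501.815 g/mol, of which 128.240 g is S.
So S makes up 128.240/501.815 = 0.2556 of the mass, i.e. 25.56%.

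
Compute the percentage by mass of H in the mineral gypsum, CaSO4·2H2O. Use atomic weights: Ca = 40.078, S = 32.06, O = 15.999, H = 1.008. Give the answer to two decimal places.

Molar mass of CaSO4·2H2O: 1*40.078 + 1*32.06 + 6*15.999 + 4*1.008 = 172.164 g/mol.
Mass of H per formula unit: 4 × 1.008 = 4.032 g.
Weight fraction H = 4.032 / 172.164 = 0.0234.

2.34 weight percent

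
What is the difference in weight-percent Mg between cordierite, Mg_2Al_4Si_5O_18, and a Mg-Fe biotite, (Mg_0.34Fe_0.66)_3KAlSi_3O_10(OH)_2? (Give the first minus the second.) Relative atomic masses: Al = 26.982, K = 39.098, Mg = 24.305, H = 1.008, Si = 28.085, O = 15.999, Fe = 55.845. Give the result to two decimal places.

Mg in Mg_2Al_4Si_5O_18: molar mass 584.945 g/mol; 2×24.305 = 48.610 g → 8.31 wt%.
Mg in (Mg_0.34Fe_0.66)_3KAlSi_3O_10(OH)_2: molar mass 479.703 g/mol; 1.02×24.305 = 24.791 g → 5.17 wt%.
Difference = 8.31 − 5.17 = 3.14 percentage points.

3.14 percentage points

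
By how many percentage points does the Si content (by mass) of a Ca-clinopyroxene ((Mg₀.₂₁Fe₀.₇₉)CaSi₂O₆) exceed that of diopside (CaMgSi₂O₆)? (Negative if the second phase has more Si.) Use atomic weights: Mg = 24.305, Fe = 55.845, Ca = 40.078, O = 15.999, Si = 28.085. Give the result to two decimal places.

-2.68 percentage points

First mineral: 56.170 g Si in 241.464 g formula = 23.26 wt% Si.
Second mineral: 56.170 g Si in 216.547 g formula = 25.94 wt% Si.
23.26% − 25.94% gives a difference of -2.68 percentage points.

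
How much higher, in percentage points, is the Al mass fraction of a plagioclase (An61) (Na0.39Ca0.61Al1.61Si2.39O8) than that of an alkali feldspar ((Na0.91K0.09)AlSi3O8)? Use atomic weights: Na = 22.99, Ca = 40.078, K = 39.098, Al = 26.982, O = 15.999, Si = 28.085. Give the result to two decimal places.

First mineral: 43.441 g Al in 271.970 g formula = 15.97 wt% Al.
Second mineral: 26.982 g Al in 263.669 g formula = 10.23 wt% Al.
15.97% − 10.23% gives a difference of 5.74 percentage points.

5.74 percentage points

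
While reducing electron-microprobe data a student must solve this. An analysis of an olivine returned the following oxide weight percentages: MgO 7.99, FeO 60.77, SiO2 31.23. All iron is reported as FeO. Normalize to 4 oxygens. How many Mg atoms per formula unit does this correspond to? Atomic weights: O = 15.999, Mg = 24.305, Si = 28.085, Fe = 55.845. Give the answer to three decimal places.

0.381 Mg apfu

MgO (M=40.304): mol = 0.19824; Mg = 0.19824, O = 0.19824.
FeO (M=71.844): mol = 0.84586; Fe = 0.84586, O = 0.84586.
SiO2 (M=60.083): mol = 0.51978; Si = 0.51978, O = 1.03956.
ΣO = 2.08366; factor = 4/ΣO = 1.91970.
Mg apfu = 0.19824 × 1.91970 = 0.381.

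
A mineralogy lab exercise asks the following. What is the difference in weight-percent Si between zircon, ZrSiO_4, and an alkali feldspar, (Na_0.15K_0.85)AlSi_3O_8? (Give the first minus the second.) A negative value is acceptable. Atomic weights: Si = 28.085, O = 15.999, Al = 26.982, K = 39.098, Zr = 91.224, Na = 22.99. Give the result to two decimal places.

Si in ZrSiO_4: molar mass 183.305 g/mol; 1×28.085 = 28.085 g → 15.32 wt%.
Si in (Na_0.15K_0.85)AlSi_3O_8: molar mass 275.911 g/mol; 3×28.085 = 84.255 g → 30.54 wt%.
Difference = 15.32 − 30.54 = -15.22 percentage points.

-15.22 percentage points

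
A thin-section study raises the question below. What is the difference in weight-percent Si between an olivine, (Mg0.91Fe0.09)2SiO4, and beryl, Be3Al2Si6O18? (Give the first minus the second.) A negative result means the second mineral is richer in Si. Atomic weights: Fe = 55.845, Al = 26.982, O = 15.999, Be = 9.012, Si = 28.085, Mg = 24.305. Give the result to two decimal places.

-12.16 percentage points

Si in (Mg0.91Fe0.09)2SiO4: molar mass 146.368 g/mol; 1×28.085 = 28.085 g → 19.19 wt%.
Si in Be3Al2Si6O18: molar mass 537.492 g/mol; 6×28.085 = 168.510 g → 31.35 wt%.
Difference = 19.19 − 31.35 = -12.16 percentage points.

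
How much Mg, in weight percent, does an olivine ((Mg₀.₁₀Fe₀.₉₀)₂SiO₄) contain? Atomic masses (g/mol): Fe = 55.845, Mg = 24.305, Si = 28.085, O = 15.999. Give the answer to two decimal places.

2.46 weight percent

Molar mass of (Mg₀.₁₀Fe₀.₉₀)₂SiO₄: 0.20*24.305 + 1.80*55.845 + 1*28.085 + 4*15.999 = 197.463 g/mol.
Mass of Mg per formula unit: 0.20 × 24.305 = 4.861 g.
Weight fraction Mg = 4.861 / 197.463 = 0.0246.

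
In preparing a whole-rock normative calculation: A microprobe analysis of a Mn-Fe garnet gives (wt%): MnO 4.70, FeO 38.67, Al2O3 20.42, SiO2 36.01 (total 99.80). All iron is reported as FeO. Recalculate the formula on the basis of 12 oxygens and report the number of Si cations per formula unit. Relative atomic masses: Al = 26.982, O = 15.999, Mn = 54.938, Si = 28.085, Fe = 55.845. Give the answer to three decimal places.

MnO (M=70.937): mol = 0.06626; Mn = 0.06626, O = 0.06626.
FeO (M=71.844): mol = 0.53825; Fe = 0.53825, O = 0.53825.
Al2O3 (M=101.961): mol = 0.20027; Al = 0.40054, O = 0.60081.
SiO2 (M=60.083): mol = 0.59934; Si = 0.59934, O = 1.19868.
ΣO = 2.40400; factor = 12/ΣO = 4.99168.
Si apfu = 0.59934 × 4.99168 = 2.992.

2.992 Si apfu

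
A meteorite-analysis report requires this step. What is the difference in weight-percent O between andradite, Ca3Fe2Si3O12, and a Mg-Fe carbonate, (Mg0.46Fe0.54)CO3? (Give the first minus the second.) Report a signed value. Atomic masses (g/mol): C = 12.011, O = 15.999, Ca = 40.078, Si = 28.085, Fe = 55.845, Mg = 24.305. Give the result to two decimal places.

First mineral: 191.988 g O in 508.167 g formula = 37.78 wt% O.
Second mineral: 47.997 g O in 101.345 g formula = 47.36 wt% O.
37.78% − 47.36% gives a difference of -9.58 percentage points.

-9.58 percentage points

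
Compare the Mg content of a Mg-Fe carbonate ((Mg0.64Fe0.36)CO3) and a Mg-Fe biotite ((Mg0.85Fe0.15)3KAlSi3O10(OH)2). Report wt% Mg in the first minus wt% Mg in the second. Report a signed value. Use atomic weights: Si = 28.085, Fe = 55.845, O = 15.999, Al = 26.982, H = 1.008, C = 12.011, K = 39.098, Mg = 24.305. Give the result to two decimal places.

Mg in (Mg0.64Fe0.36)CO3: molar mass 95.667 g/mol; 0.64×24.305 = 15.555 g → 16.26 wt%.
Mg in (Mg0.85Fe0.15)3KAlSi3O10(OH)2: molar mass 431.447 g/mol; 2.55×24.305 = 61.978 g → 14.37 wt%.
Difference = 16.26 − 14.37 = 1.89 percentage points.

1.89 percentage points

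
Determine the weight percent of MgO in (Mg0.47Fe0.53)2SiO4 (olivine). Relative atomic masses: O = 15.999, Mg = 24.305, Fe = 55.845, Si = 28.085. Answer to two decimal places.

Molar mass of (Mg0.47Fe0.53)2SiO4 = 0.94×24.305 + 1.06×55.845 + 1×28.085 + 4×15.999 = 174.123 g/mol.
Each formula unit contains 0.94 Mg, equivalent to 0.94/1 = 0.9400 mol MgO.
M(MgO) = 1×24.305 + 1×15.999 = 40.304 g/mol.
Mass of MgO per formula unit = 0.9400 × 40.304 = 37.886 g.
MgO wt% = 37.886 / 174.123 × 100 = 21.76%.

21.76 wt%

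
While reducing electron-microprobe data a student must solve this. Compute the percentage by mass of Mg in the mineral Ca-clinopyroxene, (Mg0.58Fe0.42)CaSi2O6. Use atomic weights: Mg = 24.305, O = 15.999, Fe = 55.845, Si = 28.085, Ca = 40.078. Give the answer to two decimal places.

6.13 mass %

Molar mass of (Mg0.58Fe0.42)CaSi2O6: 0.58*24.305 + 0.42*55.845 + 1*40.078 + 2*28.085 + 6*15.999 = 229.794 g/mol.
Mass of Mg per formula unit: 0.58 × 24.305 = 14.097 g.
Weight fraction Mg = 14.097 / 229.794 = 0.0613.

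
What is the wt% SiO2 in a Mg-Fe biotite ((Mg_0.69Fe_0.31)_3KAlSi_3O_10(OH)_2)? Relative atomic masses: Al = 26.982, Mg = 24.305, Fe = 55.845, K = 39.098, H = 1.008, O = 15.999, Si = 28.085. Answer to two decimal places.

40.36 wt%

M((Mg_0.69Fe_0.31)_3KAlSi_3O_10(OH)_2) = 446.586 g/mol; M(SiO2) = 60.083 g/mol.
Moles SiO2 per formula unit = 3 Si ÷ 1 = 3.0000.
SiO2 fraction = (3.0000 × 60.083) / 446.586 = 180.249/446.586 = 0.4036.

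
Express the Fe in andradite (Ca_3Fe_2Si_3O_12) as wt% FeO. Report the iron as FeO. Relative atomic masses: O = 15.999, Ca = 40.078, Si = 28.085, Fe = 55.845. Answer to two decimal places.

28.28 wt%

Formula mass = 508.167 g/mol.
2 Fe → 2.0000 mol FeO per formula unit; M(FeO) = 71.844, so FeO mass = 143.688 g.
143.688/508.167 × 100 = 28.28 wt%.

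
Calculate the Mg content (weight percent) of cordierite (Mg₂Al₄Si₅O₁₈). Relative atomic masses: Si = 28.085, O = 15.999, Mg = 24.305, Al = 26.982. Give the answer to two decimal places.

Formula mass = 2·24.305 + 4·26.982 + 5·28.085 + 18·15.999 = 584.945 g/mol, of which 48.610 g is Mg.
So Mg makes up 48.610/584.945 = 0.0831 of the mass, i.e. 8.31%.

8.31 weight percent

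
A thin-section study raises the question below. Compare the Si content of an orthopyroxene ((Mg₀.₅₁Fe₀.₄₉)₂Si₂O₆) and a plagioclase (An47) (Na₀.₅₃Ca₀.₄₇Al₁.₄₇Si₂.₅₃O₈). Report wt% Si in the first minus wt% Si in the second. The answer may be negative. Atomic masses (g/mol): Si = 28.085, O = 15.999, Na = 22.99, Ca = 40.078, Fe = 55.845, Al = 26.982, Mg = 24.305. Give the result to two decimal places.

-2.10 percentage points

Si in (Mg₀.₅₁Fe₀.₄₉)₂Si₂O₆: molar mass 231.683 g/mol; 2×28.085 = 56.170 g → 24.24 wt%.
Si in Na₀.₅₃Ca₀.₄₇Al₁.₄₇Si₂.₅₃O₈: molar mass 269.732 g/mol; 2.53×28.085 = 71.055 g → 26.34 wt%.
Difference = 24.24 − 26.34 = -2.10 percentage points.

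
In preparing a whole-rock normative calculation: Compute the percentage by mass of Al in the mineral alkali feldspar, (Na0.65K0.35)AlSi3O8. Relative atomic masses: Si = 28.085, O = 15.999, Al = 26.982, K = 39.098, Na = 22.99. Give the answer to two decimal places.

Formula mass = 0.65×22.99 + 0.35×39.098 + 1×26.982 + 3×28.085 + 8×15.999 = 267.857 g/mol, of which 26.982 g is Al.
So Al makes up 26.982/267.857 = 0.1007 of the mass, i.e. 10.07%.

10.07 wt%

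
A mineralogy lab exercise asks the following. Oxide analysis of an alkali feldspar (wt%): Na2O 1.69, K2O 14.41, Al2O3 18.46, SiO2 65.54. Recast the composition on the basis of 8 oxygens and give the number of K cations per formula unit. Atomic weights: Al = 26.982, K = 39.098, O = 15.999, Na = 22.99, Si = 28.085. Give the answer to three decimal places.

0.843 K apfu

Na2O: 1.69/61.979 = 0.02727 mol → 0.05454 mol Na, 0.02727 mol O.
K2O: 14.41/94.195 = 0.15298 mol → 0.30596 mol K, 0.15298 mol O.
Al2O3: 18.46/101.961 = 0.18105 mol → 0.36210 mol Al, 0.54315 mol O.
SiO2: 65.54/60.083 = 1.09082 mol → 1.09082 mol Si, 2.18164 mol O.
Total oxygen = 2.90504 mol. Normalization factor = 8/2.90504 = 2.75383.
K per 8 O = 0.30596 × 2.75383 = 0.843.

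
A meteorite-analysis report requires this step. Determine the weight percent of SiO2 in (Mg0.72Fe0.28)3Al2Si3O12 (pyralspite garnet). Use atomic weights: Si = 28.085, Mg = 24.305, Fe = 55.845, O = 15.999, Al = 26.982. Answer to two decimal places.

Molar mass of (Mg0.72Fe0.28)3Al2Si3O12 = 2.16×24.305 + 0.84×55.845 + 2×26.982 + 3×28.085 + 12×15.999 = 429.616 g/mol.
Each formula unit contains 3 Si, equivalent to 3/1 = 3.0000 mol SiO2.
M(SiO2) = 1×28.085 + 2×15.999 = 60.083 g/mol.
Mass of SiO2 per formula unit = 3.0000 × 60.083 = 180.249 g.
SiO2 wt% = 180.249 / 429.616 × 100 = 41.96%.

41.96 wt%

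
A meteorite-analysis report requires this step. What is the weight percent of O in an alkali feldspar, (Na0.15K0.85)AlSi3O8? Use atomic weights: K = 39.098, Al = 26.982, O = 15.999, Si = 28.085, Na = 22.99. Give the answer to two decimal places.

Molar mass of (Na0.15K0.85)AlSi3O8: 0.15*22.99 + 0.85*39.098 + 1*26.982 + 3*28.085 + 8*15.999 = 275.911 g/mol.
Mass of O per formula unit: 8 × 15.999 = 127.992 g.
Weight fraction O = 127.992 / 275.911 = 0.4639.

46.39 mass %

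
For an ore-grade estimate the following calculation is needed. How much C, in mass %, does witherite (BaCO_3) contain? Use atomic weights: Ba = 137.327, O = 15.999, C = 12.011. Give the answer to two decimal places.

Molar mass of BaCO_3: 1×137.327 + 1×12.011 + 3×15.999 = 197.335 g/mol.
Mass of C per formula unit: 1 × 12.011 = 12.011 g.
Weight fraction C = 12.011 / 197.335 = 0.0609.

6.09 mass %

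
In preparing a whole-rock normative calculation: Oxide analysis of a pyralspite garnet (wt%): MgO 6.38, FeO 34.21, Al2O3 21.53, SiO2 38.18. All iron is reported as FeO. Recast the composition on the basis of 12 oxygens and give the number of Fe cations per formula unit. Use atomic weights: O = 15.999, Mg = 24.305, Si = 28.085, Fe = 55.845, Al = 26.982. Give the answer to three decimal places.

6.38 wt% MgO ÷ 40.304 g/mol = 0.15830 mol, giving 0.15830 Mg and 0.15830 O.
34.21 wt% FeO ÷ 71.844 g/mol = 0.47617 mol, giving 0.47617 Fe and 0.47617 O.
21.53 wt% Al2O3 ÷ 101.961 g/mol = 0.21116 mol, giving 0.42232 Al and 0.63348 O.
38.18 wt% SiO2 ÷ 60.083 g/mol = 0.63545 mol, giving 0.63545 Si and 1.27090 O.
Oxygen sums to 2.53885; scaling by 12/2.53885 = 4.72655 puts the formula on 12 O.
Fe: 0.47617 × 4.72655 = 2.251 atoms per formula unit.

2.251 Fe apfu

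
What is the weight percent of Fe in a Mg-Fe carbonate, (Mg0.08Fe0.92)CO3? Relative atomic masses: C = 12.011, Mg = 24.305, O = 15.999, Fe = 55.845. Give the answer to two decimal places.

M((Mg0.08Fe0.92)CO3) = 113.330 g/mol.
Fe contributes 0.92 × 55.845 = 51.377 g per mole.
51.377/113.330 = 0.4533 → 45.33%.

45.33 wt%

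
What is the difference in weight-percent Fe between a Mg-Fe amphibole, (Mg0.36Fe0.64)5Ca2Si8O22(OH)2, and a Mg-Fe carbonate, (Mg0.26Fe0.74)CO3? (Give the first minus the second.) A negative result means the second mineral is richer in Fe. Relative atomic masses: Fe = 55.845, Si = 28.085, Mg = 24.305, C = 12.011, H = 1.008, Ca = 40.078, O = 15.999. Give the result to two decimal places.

-18.82 percentage points

Fe in (Mg0.36Fe0.64)5Ca2Si8O22(OH)2: molar mass 913.281 g/mol; 3.20×55.845 = 178.704 g → 19.57 wt%.
Fe in (Mg0.26Fe0.74)CO3: molar mass 107.653 g/mol; 0.74×55.845 = 41.325 g → 38.39 wt%.
Difference = 19.57 − 38.39 = -18.82 percentage points.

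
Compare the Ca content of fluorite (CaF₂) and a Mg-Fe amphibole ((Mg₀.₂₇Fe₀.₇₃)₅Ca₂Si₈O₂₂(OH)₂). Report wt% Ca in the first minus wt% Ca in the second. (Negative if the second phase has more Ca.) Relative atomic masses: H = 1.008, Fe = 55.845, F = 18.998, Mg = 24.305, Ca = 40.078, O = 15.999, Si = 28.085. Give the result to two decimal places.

M(CaF₂) = 78.074 g/mol, so wt% Ca = 40.078/78.074 × 100 = 51.33%.
M((Mg₀.₂₇Fe₀.₇₃)₅Ca₂Si₈O₂₂(OH)₂) = 927.474 g/mol, so wt% Ca = 80.156/927.474 × 100 = 8.64%.
51.33 − 8.64 = 42.69 pp.

42.69 percentage points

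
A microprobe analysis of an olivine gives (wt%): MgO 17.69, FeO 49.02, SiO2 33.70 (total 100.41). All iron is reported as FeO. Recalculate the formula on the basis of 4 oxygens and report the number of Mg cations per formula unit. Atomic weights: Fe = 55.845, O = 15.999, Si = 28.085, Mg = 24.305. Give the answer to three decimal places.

17.69 wt% MgO ÷ 40.304 g/mol = 0.43891 mol, giving 0.43891 Mg and 0.43891 O.
49.02 wt% FeO ÷ 71.844 g/mol = 0.68231 mol, giving 0.68231 Fe and 0.68231 O.
33.70 wt% SiO2 ÷ 60.083 g/mol = 0.56089 mol, giving 0.56089 Si and 1.12178 O.
Oxygen sums to 2.24300; scaling by 4/2.24300 = 1.78333 puts the formula on 4 O.
Mg: 0.43891 × 1.78333 = 0.783 atoms per formula unit.

0.783 Mg apfu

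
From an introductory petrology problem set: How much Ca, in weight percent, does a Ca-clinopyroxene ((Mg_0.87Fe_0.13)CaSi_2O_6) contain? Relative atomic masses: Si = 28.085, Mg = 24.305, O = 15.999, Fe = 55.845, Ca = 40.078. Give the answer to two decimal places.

18.16 weight percent

Formula mass = 0.87·24.305 + 0.13·55.845 + 1·40.078 + 2·28.085 + 6·15.999 = 220.647 g/mol, of which 40.078 g is Ca.
So Ca makes up 40.078/220.647 = 0.1816 of the mass, i.e. 18.16%.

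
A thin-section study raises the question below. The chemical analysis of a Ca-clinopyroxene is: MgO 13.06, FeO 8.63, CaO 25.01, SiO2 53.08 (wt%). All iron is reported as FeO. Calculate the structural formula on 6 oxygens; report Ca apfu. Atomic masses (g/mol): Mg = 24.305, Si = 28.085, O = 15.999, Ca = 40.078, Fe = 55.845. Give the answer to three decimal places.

MgO (M=40.304): mol = 0.32404; Mg = 0.32404, O = 0.32404.
FeO (M=71.844): mol = 0.12012; Fe = 0.12012, O = 0.12012.
CaO (M=56.077): mol = 0.44599; Ca = 0.44599, O = 0.44599.
SiO2 (M=60.083): mol = 0.88344; Si = 0.88344, O = 1.76688.
ΣO = 2.65703; factor = 6/ΣO = 2.25816.
Ca apfu = 0.44599 × 2.25816 = 1.007.

1.007 Ca apfu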